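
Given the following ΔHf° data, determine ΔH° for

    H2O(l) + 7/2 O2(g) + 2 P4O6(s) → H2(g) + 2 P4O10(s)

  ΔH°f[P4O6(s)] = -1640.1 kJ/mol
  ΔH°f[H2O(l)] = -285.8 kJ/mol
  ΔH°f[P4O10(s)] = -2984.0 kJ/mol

ΔH° = -2402.0 kJ/mol

Products: 1·(+0.0) + 2·(-2984.0) = -5968.0
Reactants: 1·(-285.8) + 7/2·(+0.0) + 2·(-1640.1) = -3566.0
ΔH° = (-5968.0) − (-3566.0) = -2402.0 kJ/mol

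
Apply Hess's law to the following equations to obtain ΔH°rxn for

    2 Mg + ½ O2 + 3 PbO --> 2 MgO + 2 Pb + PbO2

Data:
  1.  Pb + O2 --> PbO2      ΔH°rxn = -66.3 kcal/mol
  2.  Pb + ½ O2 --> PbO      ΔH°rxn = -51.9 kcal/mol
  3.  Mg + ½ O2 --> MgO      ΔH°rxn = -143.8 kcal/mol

eq. 1 as written: -66.3 kcal/mol
eq. 2 reversed and × 3: (-3)·(-51.9) = +155.7 kcal/mol
eq. 3 × 2: (2)·(-143.8) = -287.6 kcal/mol
ΔH°rxn = (-66.3) + (+155.7) + (-287.6) = -198.2 kcal/mol

ΔH°rxn = -198.2 kcal/mol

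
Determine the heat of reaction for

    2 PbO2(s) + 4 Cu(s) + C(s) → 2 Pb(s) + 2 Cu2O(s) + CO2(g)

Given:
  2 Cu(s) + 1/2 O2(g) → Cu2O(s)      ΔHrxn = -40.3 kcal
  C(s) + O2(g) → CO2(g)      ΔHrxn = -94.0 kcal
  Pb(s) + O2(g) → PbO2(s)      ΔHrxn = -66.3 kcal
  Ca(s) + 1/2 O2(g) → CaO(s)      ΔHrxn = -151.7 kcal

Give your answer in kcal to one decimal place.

ΔHrxn = -42.0 kcal

equation 1 × 2: (2)·(-40.3) = -80.6 kcal
equation 2 as written: -94.0 kcal
equation 3 reversed and × 2: (-2)·(-66.3) = +132.6 kcal
equation 4: not needed.
Since enthalpy is a state function, ΔHrxn = (-80.6) + (-94.0) + (+132.6) = -42.0 kcal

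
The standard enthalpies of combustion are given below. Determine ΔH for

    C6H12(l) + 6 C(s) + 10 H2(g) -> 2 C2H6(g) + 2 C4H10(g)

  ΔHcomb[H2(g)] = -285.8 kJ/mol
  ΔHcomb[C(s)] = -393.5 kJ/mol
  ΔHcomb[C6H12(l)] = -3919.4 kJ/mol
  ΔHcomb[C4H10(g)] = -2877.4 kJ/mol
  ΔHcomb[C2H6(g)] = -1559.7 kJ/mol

ΔH = -264.2 kJ/mol

Using ΔH = Σ nΔHc°(reactants) − Σ nΔHc°(products):
= [1·(-3919.4) + 6·(-393.5) + 10·(-285.8)] − [2·(-1559.7) + 2·(-2877.4)]
= -264.2 kJ/mol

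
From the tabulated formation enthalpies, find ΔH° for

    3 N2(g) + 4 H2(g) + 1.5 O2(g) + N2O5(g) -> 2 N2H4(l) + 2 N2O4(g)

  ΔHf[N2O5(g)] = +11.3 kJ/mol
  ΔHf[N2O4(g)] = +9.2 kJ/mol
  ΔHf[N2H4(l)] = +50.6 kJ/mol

ΔH° = 108.3 kJ/mol

ΔH°rxn = Σ nΔHf°(products) − Σ nΔHf°(reactants).
Products: 2·(+50.6) + 2·(+9.2) = +119.6
Reactants: 3·(+0.0) + 4·(+0.0) + 3/2·(+0.0) + 1·(+11.3) = +11.3
ΔH° = (+119.6) − (+11.3) = 108.3 kJ/mol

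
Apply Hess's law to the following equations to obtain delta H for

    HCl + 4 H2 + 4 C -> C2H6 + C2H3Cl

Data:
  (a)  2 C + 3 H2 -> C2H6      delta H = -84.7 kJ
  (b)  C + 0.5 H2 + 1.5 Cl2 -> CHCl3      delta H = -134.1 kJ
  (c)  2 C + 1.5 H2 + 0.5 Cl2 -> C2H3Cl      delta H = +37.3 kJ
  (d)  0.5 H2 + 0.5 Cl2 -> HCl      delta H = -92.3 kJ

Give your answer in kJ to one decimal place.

delta H = 44.9 kJ

(a) as written (C2H6 already on the product side): -84.7 kJ
(b): not needed (CHCl3 appears nowhere else).
(c) as written (C2H3Cl already on the product side): +37.3 kJ
(d) reversed (HCl must end up as a reactant): +92.3 kJ
delta H = (-84.7) + (+37.3) + (+92.3) = 44.9 kJ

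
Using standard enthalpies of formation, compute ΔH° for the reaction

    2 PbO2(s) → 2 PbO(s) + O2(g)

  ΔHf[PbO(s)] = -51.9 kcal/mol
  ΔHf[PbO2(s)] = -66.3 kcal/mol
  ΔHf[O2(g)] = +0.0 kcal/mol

ΔH° = 28.8 kcal/mol

ΔH°rxn = Σ nΔHf°(products) − Σ nΔHf°(reactants).
Products: 2·(-51.9) + 1·(+0.0) = -103.8
Reactants: 2·(-66.3) = -132.6
ΔH° = (-103.8) − (-132.6) = 28.8 kcal/mol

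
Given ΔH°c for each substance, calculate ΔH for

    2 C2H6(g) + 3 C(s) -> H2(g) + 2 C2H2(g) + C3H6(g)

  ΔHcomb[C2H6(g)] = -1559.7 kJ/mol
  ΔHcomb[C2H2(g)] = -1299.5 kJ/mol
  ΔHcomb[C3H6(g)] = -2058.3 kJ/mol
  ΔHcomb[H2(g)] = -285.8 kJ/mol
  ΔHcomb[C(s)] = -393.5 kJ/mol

With combustion enthalpies, reactants minus products:
= [2·(-1559.7) + 3·(-393.5)] − [1·(-285.8) + 2·(-1299.5) + 1·(-2058.3)]
= 643.2 kJ/mol

ΔH = 643.2 kJ/mol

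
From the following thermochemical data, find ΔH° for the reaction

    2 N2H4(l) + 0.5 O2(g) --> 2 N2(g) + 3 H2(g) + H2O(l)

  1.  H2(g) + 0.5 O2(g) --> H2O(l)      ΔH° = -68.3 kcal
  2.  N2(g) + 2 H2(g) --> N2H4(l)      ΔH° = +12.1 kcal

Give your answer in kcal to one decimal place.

ΔH° = -92.5 kcal

eq. 1 as written: -68.3 kcal
eq. 2 reversed and × 2: (-2)·(+12.1) = -24.2 kcal
By Hess's law, ΔH° = (1)·(-68.3) + (-2)·(+12.1) = -92.5 kcal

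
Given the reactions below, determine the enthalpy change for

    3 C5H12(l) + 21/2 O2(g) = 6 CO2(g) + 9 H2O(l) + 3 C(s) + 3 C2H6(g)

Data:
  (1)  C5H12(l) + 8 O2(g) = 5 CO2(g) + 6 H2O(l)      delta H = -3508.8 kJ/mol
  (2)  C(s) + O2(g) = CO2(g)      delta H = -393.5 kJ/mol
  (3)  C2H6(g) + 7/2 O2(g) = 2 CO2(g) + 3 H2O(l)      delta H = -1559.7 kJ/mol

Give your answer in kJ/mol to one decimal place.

(1) × 3: (3)·(-3508.8) = -10526.4 kJ/mol
(2) reversed and × 3: (-3)·(-393.5) = +1180.5 kJ/mol
(3) reversed and × 3: (-3)·(-1559.7) = +4679.1 kJ/mol
By Hess's law, delta H = (-10526.4) + (+1180.5) + (+4679.1) = -4666.8 kJ/mol

delta H = -4666.8 kJ/mol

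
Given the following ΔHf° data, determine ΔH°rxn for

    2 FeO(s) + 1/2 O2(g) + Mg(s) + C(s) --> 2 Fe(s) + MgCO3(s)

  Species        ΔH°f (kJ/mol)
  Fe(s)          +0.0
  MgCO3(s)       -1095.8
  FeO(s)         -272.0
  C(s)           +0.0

ΔH°rxn = -551.8 kJ/mol

ΔH°rxn = Σ nΔHf°(products) − Σ nΔHf°(reactants).
Products: 2·(+0.0) + 1·(-1095.8) = -1095.8
Reactants: 2·(-272.0) + 1/2·(+0.0) + 1·(+0.0) + 1·(+0.0) = -544.0
ΔH°rxn = (-1095.8) − (-544.0) = -551.8 kJ/mol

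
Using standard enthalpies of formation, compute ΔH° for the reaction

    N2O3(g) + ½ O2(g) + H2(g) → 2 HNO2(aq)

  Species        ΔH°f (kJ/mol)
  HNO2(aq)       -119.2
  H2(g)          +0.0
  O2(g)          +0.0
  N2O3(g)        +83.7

ΔH° = -322.1 kJ/mol

ΔH°rxn = Σ nΔHf°(products) − Σ nΔHf°(reactants).
Products: 2·(-119.2) = -238.4
Reactants: 1·(+83.7) + 1/2·(+0.0) + 1·(+0.0) = +83.7
ΔH° = (-238.4) − (+83.7) = -322.1 kJ/mol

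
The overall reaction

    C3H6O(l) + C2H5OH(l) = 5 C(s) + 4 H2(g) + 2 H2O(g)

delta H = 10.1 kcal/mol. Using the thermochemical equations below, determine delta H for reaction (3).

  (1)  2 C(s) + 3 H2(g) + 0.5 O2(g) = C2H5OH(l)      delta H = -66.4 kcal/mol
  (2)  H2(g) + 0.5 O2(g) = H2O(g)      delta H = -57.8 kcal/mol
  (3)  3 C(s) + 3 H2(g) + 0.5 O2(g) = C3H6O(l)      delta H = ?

(1) reversed: +66.4 kcal/mol
(2) × 2: (2)·(-57.8) = -115.6 kcal/mol
(3) reversed: contributes −x
+10.1 = (+66.4) + (-115.6) − x
x = (+10.1 − (-49.2)) / (-1) = -59.3 kcal/mol

delta H = -59.3 kcal/mol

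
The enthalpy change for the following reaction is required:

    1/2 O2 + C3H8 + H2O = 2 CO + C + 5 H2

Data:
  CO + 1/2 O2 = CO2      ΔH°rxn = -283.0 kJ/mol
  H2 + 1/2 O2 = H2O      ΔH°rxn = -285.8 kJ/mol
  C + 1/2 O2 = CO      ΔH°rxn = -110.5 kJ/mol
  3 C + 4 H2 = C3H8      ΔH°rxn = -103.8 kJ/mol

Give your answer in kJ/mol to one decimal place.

equation 1: not needed (CO2 appears nowhere else).
equation 2 reversed (H2O must end up as a reactant): +285.8 kJ/mol
equation 3 × 2: (2)·(-110.5) = -221.0 kJ/mol
equation 4 reversed (reverse to put C3H8 on the reactant side): +103.8 kJ/mol
ΔH°rxn = (+285.8) + (-221.0) + (+103.8) = 168.6 kJ/mol

ΔH°rxn = 168.6 kJ/mol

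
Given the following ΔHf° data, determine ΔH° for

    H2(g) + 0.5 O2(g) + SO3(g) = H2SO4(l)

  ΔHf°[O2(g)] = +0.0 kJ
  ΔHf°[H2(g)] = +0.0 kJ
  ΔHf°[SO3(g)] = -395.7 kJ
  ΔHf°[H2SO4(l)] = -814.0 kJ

ΔH° = -418.3 kJ

Products: 1·(-814.0) = -814.0
Reactants: 1·(+0.0) + 1/2·(+0.0) + 1·(-395.7) = -395.7
ΔH° = (-814.0) − (-395.7) = -418.3 kJ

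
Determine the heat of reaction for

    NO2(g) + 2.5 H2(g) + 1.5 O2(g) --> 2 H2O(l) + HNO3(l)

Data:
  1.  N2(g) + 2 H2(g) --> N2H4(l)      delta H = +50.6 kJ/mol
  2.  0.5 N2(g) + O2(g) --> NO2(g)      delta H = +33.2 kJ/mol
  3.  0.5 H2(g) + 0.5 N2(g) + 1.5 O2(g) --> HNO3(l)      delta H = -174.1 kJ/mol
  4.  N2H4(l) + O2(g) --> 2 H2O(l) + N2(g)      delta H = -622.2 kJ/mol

delta H = -778.9 kJ/mol

eq. 1 as written: +50.6 kJ/mol
eq. 2 reversed (reverse to put NO2(g) on the reactant side): -33.2 kJ/mol
eq. 3 as written (HNO3(l) already on the product side): -174.1 kJ/mol
eq. 4 as written (H2O(l) already on the product side): -622.2 kJ/mol
Since enthalpy is a state function, delta H = (+50.6) + (-33.2) + (-174.1) + (-622.2) = -778.9 kJ/mol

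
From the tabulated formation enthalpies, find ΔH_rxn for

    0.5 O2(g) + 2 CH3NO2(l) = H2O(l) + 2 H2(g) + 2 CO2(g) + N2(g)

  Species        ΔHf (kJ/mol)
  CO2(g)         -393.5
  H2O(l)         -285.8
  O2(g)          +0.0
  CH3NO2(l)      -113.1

Products: 1·(-285.8) + 2·(+0.0) + 2·(-393.5) + 1·(+0.0) = -1072.8
Reactants: 1/2·(+0.0) + 2·(-113.1) = -226.2
ΔH_rxn = (-1072.8) − (-226.2) = -846.6 kJ/mol

ΔH_rxn = -846.6 kJ/mol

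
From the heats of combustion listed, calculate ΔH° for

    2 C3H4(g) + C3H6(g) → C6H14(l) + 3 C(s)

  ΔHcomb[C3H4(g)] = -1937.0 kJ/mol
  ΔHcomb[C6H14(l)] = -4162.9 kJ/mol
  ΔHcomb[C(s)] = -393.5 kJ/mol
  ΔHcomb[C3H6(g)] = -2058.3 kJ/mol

ΔH° = -588.9 kJ/mol

With combustion enthalpies, reactants minus products:
= [2·(-1937.0) + 1·(-2058.3)] − [1·(-4162.9) + 3·(-393.5)]
= -588.9 kJ/mol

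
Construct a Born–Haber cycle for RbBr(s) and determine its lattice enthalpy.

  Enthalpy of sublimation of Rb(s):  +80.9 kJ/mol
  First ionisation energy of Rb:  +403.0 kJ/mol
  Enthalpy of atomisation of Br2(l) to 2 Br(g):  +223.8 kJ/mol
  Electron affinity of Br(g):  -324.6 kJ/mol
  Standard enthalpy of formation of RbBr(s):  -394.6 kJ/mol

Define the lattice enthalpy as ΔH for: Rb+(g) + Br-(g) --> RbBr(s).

ΔHf° = 1·ΔHsub + 1·(ΣIE) + 1/2·D(Br2) + 1·EA + U
-394.6 = 1·(+80.9) + 1·(+403.0) + 1/2·(+223.8) + 1·(-324.6) + U
U = -394.6 − (+271.2) = -665.8 kJ/mol

U = -665.8 kJ/mol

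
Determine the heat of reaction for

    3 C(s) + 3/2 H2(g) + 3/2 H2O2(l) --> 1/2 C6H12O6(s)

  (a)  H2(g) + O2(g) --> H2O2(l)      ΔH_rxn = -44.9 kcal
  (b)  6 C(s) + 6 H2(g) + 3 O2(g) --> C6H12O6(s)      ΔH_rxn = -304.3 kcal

(a) reversed and × 3/2: (-3/2)·(-44.9) = +67.35 kcal
(b) × 1/2: (1/2)·(-304.3) = -152.15 kcal
By Hess's law, ΔH_rxn = (+67.35) + (-152.15) = -84.8 kcal

ΔH_rxn = -84.8 kcal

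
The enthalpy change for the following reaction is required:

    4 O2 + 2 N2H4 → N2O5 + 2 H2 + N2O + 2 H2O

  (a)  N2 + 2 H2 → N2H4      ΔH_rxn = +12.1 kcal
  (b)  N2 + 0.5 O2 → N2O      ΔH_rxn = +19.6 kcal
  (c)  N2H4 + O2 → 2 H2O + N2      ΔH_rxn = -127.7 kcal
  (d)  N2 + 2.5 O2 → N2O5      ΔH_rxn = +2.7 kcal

ΔH_rxn = -117.5 kcal

(a) reversed: -12.1 kcal
(b) as written: +19.6 kcal
(c) as written: -127.7 kcal
(d) as written: +2.7 kcal
Summing the manipulated equations, ΔH_rxn = (-12.1) + (+19.6) + (-127.7) + (+2.7) = -117.5 kcal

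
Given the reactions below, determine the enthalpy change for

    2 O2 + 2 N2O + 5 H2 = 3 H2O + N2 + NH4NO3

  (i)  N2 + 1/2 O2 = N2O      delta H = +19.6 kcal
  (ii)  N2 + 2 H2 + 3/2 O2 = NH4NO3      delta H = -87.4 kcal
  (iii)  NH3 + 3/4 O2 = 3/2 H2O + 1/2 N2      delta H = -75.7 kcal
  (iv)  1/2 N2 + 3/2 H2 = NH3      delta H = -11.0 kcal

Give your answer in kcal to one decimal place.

(i) reversed and × 2 (reverse to put N2O on the reactant side; scale by 2 for the 2 N2O): (-2)·(+19.6) = -39.2 kcal
(ii) as written (NH4NO3 already on the product side): -87.4 kcal
(iii) × 2 (×2 to match 3 H2O in the target): (2)·(-75.7) = -151.4 kcal
(iv) × 2: (2)·(-11.0) = -22.0 kcal
Combining the equations, delta H = (-2)·(+19.6) + (1)·(-87.4) + (2)·(-75.7) + (2)·(-11.0) = -300.0 kcal

delta H = -300.0 kcal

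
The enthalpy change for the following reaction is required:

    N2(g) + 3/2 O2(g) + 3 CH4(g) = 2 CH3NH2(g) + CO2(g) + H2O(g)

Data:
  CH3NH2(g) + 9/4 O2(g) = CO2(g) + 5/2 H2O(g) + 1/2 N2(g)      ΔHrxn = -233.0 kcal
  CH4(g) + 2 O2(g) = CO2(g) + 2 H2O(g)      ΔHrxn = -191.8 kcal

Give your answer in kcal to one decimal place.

ΔHrxn = -109.4 kcal

equation 1 reversed and × 2 (CH3NH2(g) must end up as a product; scale by 2 for the 2 CH3NH2(g)): (-2)·(-233.0) = +466.0 kcal
equation 2 × 3 (scale by 3 for the 3 CH4(g)): (3)·(-191.8) = -575.4 kcal
Combining the equations, ΔHrxn = (+466.0) + (-575.4) = -109.4 kcal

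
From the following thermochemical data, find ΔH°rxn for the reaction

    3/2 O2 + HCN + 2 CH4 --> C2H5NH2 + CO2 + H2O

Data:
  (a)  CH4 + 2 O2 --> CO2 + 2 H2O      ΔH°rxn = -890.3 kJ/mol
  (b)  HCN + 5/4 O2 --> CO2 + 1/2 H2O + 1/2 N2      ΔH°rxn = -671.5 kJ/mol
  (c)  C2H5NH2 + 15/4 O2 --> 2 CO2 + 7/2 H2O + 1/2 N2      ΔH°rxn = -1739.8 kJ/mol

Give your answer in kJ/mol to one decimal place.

ΔH°rxn = -712.3 kJ/mol

(a) × 2 (×2 to match 2 CH4 in the target): (2)·(-890.3) = -1780.6 kJ/mol
(b) as written (HCN already on the reactant side): -671.5 kJ/mol
(c) reversed (reverse to put C2H5NH2 on the product side): +1739.8 kJ/mol
Since enthalpy is a state function, ΔH°rxn = (-1780.6) + (-671.5) + (+1739.8) = -712.3 kJ/mol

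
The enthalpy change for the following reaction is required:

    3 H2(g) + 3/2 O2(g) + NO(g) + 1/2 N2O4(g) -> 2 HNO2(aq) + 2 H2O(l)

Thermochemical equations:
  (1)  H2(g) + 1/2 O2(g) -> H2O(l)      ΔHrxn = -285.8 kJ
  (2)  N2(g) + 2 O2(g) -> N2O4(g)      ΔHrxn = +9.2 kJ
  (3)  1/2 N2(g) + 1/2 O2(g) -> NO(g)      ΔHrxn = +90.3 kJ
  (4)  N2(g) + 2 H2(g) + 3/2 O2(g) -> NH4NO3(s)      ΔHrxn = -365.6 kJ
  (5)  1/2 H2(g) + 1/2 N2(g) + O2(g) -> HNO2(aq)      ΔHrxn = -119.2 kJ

ΔHrxn = -904.9 kJ

(1) × 2: (2)·(-285.8) = -571.6 kJ
(2) reversed and × 1/2: (-1/2)·(+9.2) = -4.6 kJ
(3) reversed: -90.3 kJ
(4): not needed.
(5) × 2: (2)·(-119.2) = -238.4 kJ
Since enthalpy is a state function, ΔHrxn = (2)·(-285.8) + (-1/2)·(+9.2) + (-1)·(+90.3) + (2)·(-119.2) = -904.9 kJ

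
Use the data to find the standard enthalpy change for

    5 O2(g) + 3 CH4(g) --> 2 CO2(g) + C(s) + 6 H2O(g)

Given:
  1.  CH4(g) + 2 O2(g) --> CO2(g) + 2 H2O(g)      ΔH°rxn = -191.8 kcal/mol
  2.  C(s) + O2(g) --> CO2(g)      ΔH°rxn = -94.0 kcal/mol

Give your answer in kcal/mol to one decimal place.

eq. 1 × 3: (3)·(-191.8) = -575.4 kcal/mol
eq. 2 reversed: +94.0 kcal/mol
Combining the equations, ΔH°rxn = (-575.4) + (+94.0) = -481.4 kcal/mol

ΔH°rxn = -481.4 kcal/mol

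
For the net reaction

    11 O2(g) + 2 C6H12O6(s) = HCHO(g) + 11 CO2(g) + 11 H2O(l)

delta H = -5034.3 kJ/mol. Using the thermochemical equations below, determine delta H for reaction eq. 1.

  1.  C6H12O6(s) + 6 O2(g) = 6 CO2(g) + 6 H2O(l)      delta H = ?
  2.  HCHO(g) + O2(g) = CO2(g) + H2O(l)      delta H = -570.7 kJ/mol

eq. 1 × 2: contributes 2·x
eq. 2 reversed: +570.7 kJ/mol
-5034.3 = (+570.7) + 2·x
x = (-5034.3 − (+570.7)) / (2) = -2802.5 kJ/mol

delta H = -2802.5 kJ/mol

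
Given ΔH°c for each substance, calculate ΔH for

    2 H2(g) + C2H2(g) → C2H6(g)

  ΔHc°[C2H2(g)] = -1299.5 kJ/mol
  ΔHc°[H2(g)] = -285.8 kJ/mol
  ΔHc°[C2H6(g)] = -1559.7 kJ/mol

Using ΔH = Σ nΔHc°(reactants) − Σ nΔHc°(products):
= [2·(-285.8) + 1·(-1299.5)] − [1·(-1559.7)]
= -311.4 kJ/mol

ΔH = -311.4 kJ/mol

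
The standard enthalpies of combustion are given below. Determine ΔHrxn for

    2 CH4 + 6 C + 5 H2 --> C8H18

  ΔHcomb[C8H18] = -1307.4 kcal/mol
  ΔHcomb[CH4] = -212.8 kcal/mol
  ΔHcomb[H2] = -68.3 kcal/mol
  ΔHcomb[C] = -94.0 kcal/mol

Using ΔH = Σ nΔHc°(reactants) − Σ nΔHc°(products):
= [2·(-212.8) + 6·(-94.0) + 5·(-68.3)] − [1·(-1307.4)]
= -23.7 kcal/mol

ΔHrxn = -23.7 kcal/mol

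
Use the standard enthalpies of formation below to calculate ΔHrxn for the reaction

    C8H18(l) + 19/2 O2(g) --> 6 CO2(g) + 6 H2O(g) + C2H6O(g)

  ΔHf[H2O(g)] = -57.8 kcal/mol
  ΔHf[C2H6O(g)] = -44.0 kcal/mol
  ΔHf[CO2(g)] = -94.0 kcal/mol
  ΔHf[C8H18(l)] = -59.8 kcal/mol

ΔHrxn = -895.0 kcal/mol

Products: 6·(-94.0) + 6·(-57.8) + 1·(-44.0) = -954.8
Reactants: 1·(-59.8) + 19/2·(+0.0) = -59.8
ΔHrxn = (-954.8) − (-59.8) = -895.0 kcal/mol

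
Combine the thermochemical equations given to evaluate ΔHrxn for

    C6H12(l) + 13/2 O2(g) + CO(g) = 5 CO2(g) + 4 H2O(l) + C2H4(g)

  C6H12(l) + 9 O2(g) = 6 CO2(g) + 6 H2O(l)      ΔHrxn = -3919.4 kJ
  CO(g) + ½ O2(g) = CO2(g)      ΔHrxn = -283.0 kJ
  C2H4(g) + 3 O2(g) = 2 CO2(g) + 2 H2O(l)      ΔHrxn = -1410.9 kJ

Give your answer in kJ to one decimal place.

equation 1 as written: -3919.4 kJ
equation 2 as written: -283.0 kJ
equation 3 reversed: +1410.9 kJ
Since enthalpy is a state function, ΔHrxn = (-3919.4) + (-283.0) + (+1410.9) = -2791.5 kJ

ΔHrxn = -2791.5 kJ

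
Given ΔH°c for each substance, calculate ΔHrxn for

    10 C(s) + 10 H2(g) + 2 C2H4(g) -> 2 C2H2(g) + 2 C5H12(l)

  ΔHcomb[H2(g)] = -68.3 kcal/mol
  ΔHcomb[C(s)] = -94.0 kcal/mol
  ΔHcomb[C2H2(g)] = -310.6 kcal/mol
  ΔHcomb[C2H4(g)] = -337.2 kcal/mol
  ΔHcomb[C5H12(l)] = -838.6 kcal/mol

ΔHrxn = 1.0 kcal/mol

With combustion enthalpies, reactants minus products:
= [10·(-94.0) + 10·(-68.3) + 2·(-337.2)] − [2·(-310.6) + 2·(-838.6)]
= 1.0 kcal/mol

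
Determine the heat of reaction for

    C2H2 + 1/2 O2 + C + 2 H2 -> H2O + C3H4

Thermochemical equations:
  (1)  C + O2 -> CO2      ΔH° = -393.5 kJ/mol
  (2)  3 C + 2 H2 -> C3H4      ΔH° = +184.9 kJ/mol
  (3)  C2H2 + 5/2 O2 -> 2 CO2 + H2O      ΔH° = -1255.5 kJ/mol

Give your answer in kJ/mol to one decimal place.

ΔH° = -283.6 kJ/mol

(1) reversed and × 2: (-2)·(-393.5) = +787.0 kJ/mol
(2) as written: +184.9 kJ/mol
(3) as written: -1255.5 kJ/mol
By Hess's law, ΔH° = (-2)·(-393.5) + (1)·(+184.9) + (1)·(-1255.5) = -283.6 kJ/mol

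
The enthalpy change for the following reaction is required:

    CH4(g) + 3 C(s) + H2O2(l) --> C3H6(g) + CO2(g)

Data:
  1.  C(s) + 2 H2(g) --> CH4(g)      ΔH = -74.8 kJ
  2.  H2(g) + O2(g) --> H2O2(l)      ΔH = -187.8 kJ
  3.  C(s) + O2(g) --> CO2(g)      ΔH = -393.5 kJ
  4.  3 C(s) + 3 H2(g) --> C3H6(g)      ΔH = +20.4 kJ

ΔH = -110.5 kJ

eq. 1 reversed (reverse to put CH4(g) on the reactant side): +74.8 kJ
eq. 2 reversed (H2O2(l) must end up as a reactant): +187.8 kJ
eq. 3 as written (CO2(g) already on the product side): -393.5 kJ
eq. 4 as written (C3H6(g) already on the product side): +20.4 kJ
ΔH = (+74.8) + (+187.8) + (-393.5) + (+20.4) = -110.5 kJ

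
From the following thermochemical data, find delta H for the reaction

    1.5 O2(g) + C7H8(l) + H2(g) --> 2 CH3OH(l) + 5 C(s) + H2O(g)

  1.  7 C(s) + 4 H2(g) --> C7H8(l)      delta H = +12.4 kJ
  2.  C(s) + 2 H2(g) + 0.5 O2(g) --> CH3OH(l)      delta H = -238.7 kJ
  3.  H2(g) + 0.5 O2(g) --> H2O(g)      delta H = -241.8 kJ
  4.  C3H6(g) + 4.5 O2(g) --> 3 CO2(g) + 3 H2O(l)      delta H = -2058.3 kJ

delta H = -731.6 kJ

eq. 1 reversed (C7H8(l) must end up as a reactant): -12.4 kJ
eq. 2 × 2 (×2 to match 2 CH3OH(l) in the target): (2)·(-238.7) = -477.4 kJ
eq. 3 as written (H2O(g) already on the product side): -241.8 kJ
eq. 4: not needed (C3H6(g) appears nowhere else).
delta H = (-1)·(+12.4) + (2)·(-238.7) + (1)·(-241.8) = -731.6 kJ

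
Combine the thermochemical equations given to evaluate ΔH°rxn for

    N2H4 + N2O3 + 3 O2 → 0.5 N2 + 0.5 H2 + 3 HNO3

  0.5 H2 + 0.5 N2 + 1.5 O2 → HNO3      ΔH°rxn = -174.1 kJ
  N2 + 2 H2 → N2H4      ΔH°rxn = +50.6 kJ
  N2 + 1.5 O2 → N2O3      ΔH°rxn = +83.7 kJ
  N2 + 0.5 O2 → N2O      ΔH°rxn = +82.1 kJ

equation 1 × 3 (scale by 3 for the 3 HNO3): (3)·(-174.1) = -522.3 kJ
equation 2 reversed (reverse to put N2H4 on the reactant side): -50.6 kJ
equation 3 reversed (N2O3 must end up as a reactant): -83.7 kJ
equation 4: not needed (N2O appears nowhere else).
Combining the equations, ΔH°rxn = (-522.3) + (-50.6) + (-83.7) = -656.6 kJ

ΔH°rxn = -656.6 kJ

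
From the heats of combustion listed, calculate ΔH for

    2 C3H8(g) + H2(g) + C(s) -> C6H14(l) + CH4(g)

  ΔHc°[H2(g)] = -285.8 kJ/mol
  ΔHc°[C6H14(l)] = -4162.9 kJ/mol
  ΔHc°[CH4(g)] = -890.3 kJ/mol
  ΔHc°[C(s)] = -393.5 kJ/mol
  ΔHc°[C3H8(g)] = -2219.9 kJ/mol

ΔH = -65.9 kJ/mol

With combustion enthalpies, reactants minus products:
= [2·(-2219.9) + 1·(-285.8) + 1·(-393.5)] − [1·(-4162.9) + 1·(-890.3)]
= -65.9 kJ/mol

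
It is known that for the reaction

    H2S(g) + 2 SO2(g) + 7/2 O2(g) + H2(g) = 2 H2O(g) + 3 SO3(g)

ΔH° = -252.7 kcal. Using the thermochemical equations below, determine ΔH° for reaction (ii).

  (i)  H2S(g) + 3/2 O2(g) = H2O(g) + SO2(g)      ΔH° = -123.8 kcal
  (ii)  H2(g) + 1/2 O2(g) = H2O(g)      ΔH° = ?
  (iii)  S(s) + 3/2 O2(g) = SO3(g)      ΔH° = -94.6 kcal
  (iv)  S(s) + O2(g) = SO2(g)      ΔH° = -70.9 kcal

ΔH° = -57.8 kcal

(i) as written (H2S(g) already on the reactant side): -123.8 kcal
(ii) as written (H2(g) already on the reactant side): contributes x
(iii) × 3 (×3 to match 3 SO3(g) in the target): (3)·(-94.6) = -283.8 kcal
(iv) reversed and × 3: (-3)·(-70.9) = +212.7 kcal
-252.7 = (-123.8) + (-283.8) + (+212.7) + x
x = (-252.7 − (-194.9)) / (1) = -57.8 kcal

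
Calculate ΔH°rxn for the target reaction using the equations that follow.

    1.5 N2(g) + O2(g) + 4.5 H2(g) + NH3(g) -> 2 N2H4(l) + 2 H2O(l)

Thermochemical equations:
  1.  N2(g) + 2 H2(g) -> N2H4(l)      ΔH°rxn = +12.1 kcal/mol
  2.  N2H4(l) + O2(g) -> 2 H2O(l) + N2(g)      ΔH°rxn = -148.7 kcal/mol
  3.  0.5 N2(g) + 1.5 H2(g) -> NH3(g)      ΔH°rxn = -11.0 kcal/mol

ΔH°rxn = -101.4 kcal/mol

eq. 1 × 3: (3)·(+12.1) = +36.3 kcal/mol
eq. 2 as written (H2O(l) already on the product side): -148.7 kcal/mol
eq. 3 reversed (reverse to put NH3(g) on the reactant side): +11.0 kcal/mol
ΔH°rxn = (+36.3) + (-148.7) + (+11.0) = -101.4 kcal/mol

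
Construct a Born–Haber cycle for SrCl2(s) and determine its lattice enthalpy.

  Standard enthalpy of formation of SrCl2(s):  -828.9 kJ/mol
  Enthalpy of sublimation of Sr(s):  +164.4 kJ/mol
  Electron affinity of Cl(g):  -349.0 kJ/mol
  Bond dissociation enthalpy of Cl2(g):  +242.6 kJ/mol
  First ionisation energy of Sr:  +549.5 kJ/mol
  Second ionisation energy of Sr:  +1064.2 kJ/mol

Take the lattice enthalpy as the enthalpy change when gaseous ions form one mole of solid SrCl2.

ΔHf° = 1·ΔHsub + 1·(ΣIE) + 1·D(Cl2) + 2·EA + U
-828.9 = 1·(+164.4) + 1·(+1613.7) + 1·(+242.6) + 2·(-349.0) + U
U = -828.9 − (+1322.7) = -2151.6 kJ/mol

U = -2151.6 kJ/mol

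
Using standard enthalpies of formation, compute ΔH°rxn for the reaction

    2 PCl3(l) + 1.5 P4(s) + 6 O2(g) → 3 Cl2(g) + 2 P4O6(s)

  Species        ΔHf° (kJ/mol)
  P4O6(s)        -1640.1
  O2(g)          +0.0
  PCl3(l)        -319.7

ΔH°rxn = -2640.8 kJ/mol

Products: 3·(+0.0) + 2·(-1640.1) = -3280.2
Reactants: 2·(-319.7) + 3/2·(+0.0) + 6·(+0.0) = -639.4
ΔH°rxn = (-3280.2) − (-639.4) = -2640.8 kJ/mol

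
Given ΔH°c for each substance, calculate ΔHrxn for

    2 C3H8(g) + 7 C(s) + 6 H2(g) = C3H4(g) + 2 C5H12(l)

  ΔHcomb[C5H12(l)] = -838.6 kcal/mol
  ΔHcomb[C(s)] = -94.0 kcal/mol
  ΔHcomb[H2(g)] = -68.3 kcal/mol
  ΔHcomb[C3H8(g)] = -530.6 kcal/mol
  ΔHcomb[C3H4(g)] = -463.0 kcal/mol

Using ΔH = Σ nΔHc°(reactants) − Σ nΔHc°(products):
= [2·(-530.6) + 7·(-94.0) + 6·(-68.3)] − [1·(-463.0) + 2·(-838.6)]
= 11.2 kcal/mol

ΔHrxn = 11.2 kcal/mol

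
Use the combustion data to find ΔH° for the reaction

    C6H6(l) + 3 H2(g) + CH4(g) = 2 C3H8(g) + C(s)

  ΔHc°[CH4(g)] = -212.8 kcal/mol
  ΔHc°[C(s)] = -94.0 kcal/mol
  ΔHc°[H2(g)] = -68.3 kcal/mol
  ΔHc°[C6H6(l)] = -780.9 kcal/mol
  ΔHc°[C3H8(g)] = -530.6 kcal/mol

Using ΔH = Σ nΔHc°(reactants) − Σ nΔHc°(products):
= [1·(-780.9) + 3·(-68.3) + 1·(-212.8)] − [2·(-530.6) + 1·(-94.0)]
= -43.4 kcal/mol

ΔH° = -43.4 kcal/mol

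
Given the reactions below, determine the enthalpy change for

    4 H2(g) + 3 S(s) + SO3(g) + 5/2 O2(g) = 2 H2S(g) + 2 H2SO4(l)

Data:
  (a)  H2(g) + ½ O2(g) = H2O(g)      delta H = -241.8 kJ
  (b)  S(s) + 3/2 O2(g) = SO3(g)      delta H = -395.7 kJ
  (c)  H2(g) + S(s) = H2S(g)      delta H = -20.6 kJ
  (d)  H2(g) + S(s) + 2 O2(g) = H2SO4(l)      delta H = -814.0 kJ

delta H = -1273.5 kJ

(a): not needed.
(b) reversed: +395.7 kJ
(c) × 2: (2)·(-20.6) = -41.2 kJ
(d) × 2: (2)·(-814.0) = -1628.0 kJ
delta H = (-1)·(-395.7) + (2)·(-20.6) + (2)·(-814.0) = -1273.5 kJ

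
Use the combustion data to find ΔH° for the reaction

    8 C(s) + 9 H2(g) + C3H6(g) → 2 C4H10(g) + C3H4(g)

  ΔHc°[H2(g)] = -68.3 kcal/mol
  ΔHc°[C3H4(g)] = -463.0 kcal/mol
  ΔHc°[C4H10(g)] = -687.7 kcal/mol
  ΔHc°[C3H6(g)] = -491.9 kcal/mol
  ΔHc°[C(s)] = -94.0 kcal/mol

ΔH° = -20.2 kcal/mol

With combustion enthalpies, reactants minus products:
= [8·(-94.0) + 9·(-68.3) + 1·(-491.9)] − [2·(-687.7) + 1·(-463.0)]
= -20.2 kcal/mol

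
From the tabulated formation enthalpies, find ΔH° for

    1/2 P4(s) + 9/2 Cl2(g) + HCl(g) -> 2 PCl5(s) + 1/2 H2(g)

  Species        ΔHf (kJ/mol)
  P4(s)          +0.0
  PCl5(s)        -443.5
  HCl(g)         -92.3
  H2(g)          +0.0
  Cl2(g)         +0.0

Products: 2·(-443.5) + 1/2·(+0.0) = -887.0
Reactants: 1/2·(+0.0) + 9/2·(+0.0) + 1·(-92.3) = -92.3
ΔH° = (-887.0) − (-92.3) = -794.7 kJ/mol

ΔH° = -794.7 kJ/mol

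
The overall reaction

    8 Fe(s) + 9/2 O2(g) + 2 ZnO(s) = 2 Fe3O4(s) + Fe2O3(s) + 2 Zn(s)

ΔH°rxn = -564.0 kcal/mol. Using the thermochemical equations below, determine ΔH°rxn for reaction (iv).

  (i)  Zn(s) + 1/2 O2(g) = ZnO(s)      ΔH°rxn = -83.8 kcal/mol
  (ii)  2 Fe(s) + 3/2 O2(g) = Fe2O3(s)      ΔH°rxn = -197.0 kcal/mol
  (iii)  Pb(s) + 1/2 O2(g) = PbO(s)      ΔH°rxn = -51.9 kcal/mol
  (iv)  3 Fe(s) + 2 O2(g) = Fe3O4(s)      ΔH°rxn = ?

ΔH°rxn = -267.3 kcal/mol

(i) reversed and × 2: (-2)·(-83.8) = +167.6 kcal/mol
(ii) as written: -197.0 kcal/mol
(iii): not needed.
(iv) × 2: contributes 2·x
-564.0 = (+167.6) + (-197.0) + 2·x
x = (-564.0 − (-29.4)) / (2) = -267.3 kcal/mol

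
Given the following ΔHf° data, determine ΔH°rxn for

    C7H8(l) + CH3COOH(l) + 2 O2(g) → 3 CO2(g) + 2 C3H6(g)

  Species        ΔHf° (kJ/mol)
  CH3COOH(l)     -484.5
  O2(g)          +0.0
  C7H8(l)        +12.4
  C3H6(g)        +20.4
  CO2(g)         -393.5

ΔH°rxn = -667.6 kJ/mol

ΔH°rxn = Σ nΔHf°(products) − Σ nΔHf°(reactants).
Products: 3·(-393.5) + 2·(+20.4) = -1139.7
Reactants: 1·(+12.4) + 1·(-484.5) + 2·(+0.0) = -472.1
ΔH°rxn = (-1139.7) − (-472.1) = -667.6 kJ/mol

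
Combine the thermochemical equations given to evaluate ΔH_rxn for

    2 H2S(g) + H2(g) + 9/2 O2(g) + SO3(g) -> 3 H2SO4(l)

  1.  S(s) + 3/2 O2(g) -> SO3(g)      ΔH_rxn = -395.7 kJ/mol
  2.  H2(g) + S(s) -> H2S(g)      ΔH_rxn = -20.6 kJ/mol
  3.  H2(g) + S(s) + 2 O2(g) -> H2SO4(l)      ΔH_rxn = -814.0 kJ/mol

ΔH_rxn = -2005.1 kJ/mol

eq. 1 reversed: +395.7 kJ/mol
eq. 2 reversed and × 2: (-2)·(-20.6) = +41.2 kJ/mol
eq. 3 × 3: (3)·(-814.0) = -2442.0 kJ/mol
Since enthalpy is a state function, ΔH_rxn = (+395.7) + (+41.2) + (-2442.0) = -2005.1 kJ/mol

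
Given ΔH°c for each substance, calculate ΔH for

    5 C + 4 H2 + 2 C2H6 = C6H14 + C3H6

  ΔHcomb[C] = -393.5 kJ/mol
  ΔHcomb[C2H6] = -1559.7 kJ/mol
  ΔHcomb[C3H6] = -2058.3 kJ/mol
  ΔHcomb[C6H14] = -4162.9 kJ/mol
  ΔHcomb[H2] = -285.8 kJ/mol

ΔH = -8.9 kJ/mol

With combustion enthalpies, reactants minus products:
= [5·(-393.5) + 4·(-285.8) + 2·(-1559.7)] − [1·(-4162.9) + 1·(-2058.3)]
= -8.9 kJ/mol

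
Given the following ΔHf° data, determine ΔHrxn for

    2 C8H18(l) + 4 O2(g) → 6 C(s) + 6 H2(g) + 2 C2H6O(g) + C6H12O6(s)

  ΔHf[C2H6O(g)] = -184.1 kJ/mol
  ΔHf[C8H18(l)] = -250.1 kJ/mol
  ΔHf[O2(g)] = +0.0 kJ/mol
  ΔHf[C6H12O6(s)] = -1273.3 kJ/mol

ΔH°rxn = Σ nΔHf°(products) − Σ nΔHf°(reactants).
Products: 6·(+0.0) + 6·(+0.0) + 2·(-184.1) + 1·(-1273.3) = -1641.5
Reactants: 2·(-250.1) + 4·(+0.0) = -500.2
ΔHrxn = (-1641.5) − (-500.2) = -1141.3 kJ/mol

ΔHrxn = -1141.3 kJ/mol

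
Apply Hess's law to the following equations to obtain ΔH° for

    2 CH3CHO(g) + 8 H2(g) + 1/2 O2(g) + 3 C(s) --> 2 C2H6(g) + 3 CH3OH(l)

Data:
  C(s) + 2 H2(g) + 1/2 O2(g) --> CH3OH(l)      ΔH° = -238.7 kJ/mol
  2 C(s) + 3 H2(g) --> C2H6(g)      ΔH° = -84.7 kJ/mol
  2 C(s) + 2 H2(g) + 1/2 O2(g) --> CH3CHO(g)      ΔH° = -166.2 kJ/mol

ΔH° = -553.1 kJ/mol

equation 1 × 3 (×3 to match 3 CH3OH(l) in the target): (3)·(-238.7) = -716.1 kJ/mol
equation 2 × 2 (scale by 2 for the 2 C2H6(g)): (2)·(-84.7) = -169.4 kJ/mol
equation 3 reversed and × 2 (reverse to put CH3CHO(g) on the reactant side; scale by 2 for the 2 CH3CHO(g)): (-2)·(-166.2) = +332.4 kJ/mol
ΔH° = (3)·(-238.7) + (2)·(-84.7) + (-2)·(-166.2) = -553.1 kJ/mol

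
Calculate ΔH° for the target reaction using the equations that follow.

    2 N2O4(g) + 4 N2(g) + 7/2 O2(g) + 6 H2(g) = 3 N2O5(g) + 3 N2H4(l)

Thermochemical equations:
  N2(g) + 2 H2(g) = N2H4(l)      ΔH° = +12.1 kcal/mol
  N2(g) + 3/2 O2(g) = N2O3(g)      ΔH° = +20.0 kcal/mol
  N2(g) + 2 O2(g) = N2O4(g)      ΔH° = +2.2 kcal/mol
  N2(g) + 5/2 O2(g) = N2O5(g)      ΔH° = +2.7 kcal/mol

equation 1 × 3 (×3 to match 3 N2H4(l) in the target): (3)·(+12.1) = +36.3 kcal/mol
equation 2: not needed (N2O3(g) appears nowhere else).
equation 3 reversed and × 2 (N2O4(g) must end up as a reactant; scale by 2 for the 2 N2O4(g)): (-2)·(+2.2) = -4.4 kcal/mol
equation 4 × 3 (×3 to match 3 N2O5(g) in the target): (3)·(+2.7) = +8.1 kcal/mol
Combining the equations, ΔH° = (3)·(+12.1) + (-2)·(+2.2) + (3)·(+2.7) = 40.0 kcal/mol

ΔH° = 40.0 kcal/mol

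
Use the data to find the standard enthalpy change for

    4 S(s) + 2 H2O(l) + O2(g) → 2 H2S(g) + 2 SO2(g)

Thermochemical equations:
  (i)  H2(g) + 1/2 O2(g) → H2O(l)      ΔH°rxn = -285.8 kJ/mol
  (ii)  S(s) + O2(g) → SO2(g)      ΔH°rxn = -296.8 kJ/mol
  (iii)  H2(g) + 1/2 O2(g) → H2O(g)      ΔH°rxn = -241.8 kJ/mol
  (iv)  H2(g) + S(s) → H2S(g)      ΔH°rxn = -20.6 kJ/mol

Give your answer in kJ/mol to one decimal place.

ΔH°rxn = -63.2 kJ/mol

(i) reversed and × 2 (H2O(l) must end up as a reactant; scale by 2 for the 2 H2O(l)): (-2)·(-285.8) = +571.6 kJ/mol
(ii) × 2 (×2 to match 2 SO2(g) in the target): (2)·(-296.8) = -593.6 kJ/mol
(iii): not needed (H2O(g) appears nowhere else).
(iv) × 2 (scale by 2 for the 2 H2S(g)): (2)·(-20.6) = -41.2 kJ/mol
ΔH°rxn = (+571.6) + (-593.6) + (-41.2) = -63.2 kJ/mol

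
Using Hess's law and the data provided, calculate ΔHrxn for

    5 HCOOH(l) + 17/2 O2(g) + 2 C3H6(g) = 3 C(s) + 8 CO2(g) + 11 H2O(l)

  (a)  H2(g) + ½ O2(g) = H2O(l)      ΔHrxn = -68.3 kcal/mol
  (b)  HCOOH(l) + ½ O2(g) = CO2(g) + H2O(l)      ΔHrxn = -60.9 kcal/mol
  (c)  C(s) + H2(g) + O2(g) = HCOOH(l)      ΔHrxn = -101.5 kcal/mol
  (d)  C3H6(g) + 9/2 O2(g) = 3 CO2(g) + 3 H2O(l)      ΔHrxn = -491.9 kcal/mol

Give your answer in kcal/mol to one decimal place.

(a) × 3: (3)·(-68.3) = -204.9 kcal/mol
(b) × 2: (2)·(-60.9) = -121.8 kcal/mol
(c) reversed and × 3 (reverse to put C(s) on the product side; ×3 to match 3 C(s) in the target): (-3)·(-101.5) = +304.5 kcal/mol
(d) × 2 (scale by 2 for the 2 C3H6(g)): (2)·(-491.9) = -983.8 kcal/mol
By Hess's law, ΔHrxn = (-204.9) + (-121.8) + (+304.5) + (-983.8) = -1006.0 kcal/mol

ΔHrxn = -1006.0 kcal/mol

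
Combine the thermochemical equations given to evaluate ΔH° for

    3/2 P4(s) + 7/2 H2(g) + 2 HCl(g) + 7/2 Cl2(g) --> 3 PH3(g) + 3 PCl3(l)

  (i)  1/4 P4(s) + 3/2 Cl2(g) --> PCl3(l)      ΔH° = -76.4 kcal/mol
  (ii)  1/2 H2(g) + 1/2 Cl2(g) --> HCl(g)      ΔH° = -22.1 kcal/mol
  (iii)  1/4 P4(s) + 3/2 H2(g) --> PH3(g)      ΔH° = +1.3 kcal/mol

(i) × 3: (3)·(-76.4) = -229.2 kcal/mol
(ii) reversed and × 2: (-2)·(-22.1) = +44.2 kcal/mol
(iii) × 3: (3)·(+1.3) = +3.9 kcal/mol
Summing the manipulated equations, ΔH° = (3)·(-76.4) + (-2)·(-22.1) + (3)·(+1.3) = -181.1 kcal/mol

ΔH° = -181.1 kcal/mol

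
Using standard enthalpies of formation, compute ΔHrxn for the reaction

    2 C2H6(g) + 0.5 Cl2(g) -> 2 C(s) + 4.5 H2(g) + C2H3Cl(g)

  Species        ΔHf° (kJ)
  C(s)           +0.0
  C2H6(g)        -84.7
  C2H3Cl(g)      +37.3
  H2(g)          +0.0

ΔHrxn = 206.7 kJ

Products: 2·(+0.0) + 9/2·(+0.0) + 1·(+37.3) = +37.3
Reactants: 2·(-84.7) + 1/2·(+0.0) = -169.4
ΔHrxn = (+37.3) − (-169.4) = 206.7 kJ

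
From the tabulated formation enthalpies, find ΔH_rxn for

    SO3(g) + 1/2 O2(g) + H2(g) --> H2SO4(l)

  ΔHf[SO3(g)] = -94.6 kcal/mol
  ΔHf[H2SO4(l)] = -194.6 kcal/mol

Products: 1·(-194.6) = -194.6
Reactants: 1·(-94.6) + 1/2·(+0.0) + 1·(+0.0) = -94.6
ΔH_rxn = (-194.6) − (-94.6) = -100.0 kcal/mol

ΔH_rxn = -100.0 kcal/mol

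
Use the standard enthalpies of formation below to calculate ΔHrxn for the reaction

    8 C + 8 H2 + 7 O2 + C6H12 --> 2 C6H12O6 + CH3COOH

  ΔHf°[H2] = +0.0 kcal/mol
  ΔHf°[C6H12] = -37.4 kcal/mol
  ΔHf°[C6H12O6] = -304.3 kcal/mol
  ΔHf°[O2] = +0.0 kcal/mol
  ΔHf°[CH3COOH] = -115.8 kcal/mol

ΔHrxn = -687.0 kcal/mol

Products: 2·(-304.3) + 1·(-115.8) = -724.4
Reactants: 8·(+0.0) + 8·(+0.0) + 7·(+0.0) + 1·(-37.4) = -37.4
ΔHrxn = (-724.4) − (-37.4) = -687.0 kcal/mol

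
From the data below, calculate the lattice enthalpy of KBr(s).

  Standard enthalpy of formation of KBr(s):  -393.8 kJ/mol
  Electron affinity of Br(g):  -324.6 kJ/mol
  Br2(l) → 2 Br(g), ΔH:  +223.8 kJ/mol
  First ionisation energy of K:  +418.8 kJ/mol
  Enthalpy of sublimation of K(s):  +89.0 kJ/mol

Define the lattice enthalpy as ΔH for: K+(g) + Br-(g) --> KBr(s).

ΔHf° = 1·ΔHsub + 1·(ΣIE) + 1/2·D(Br2) + 1·EA + U
-393.8 = 1·(+89.0) + 1·(+418.8) + 1/2·(+223.8) + 1·(-324.6) + U
U = -393.8 − (+295.1) = -688.9 kJ/mol

U = -688.9 kJ/mol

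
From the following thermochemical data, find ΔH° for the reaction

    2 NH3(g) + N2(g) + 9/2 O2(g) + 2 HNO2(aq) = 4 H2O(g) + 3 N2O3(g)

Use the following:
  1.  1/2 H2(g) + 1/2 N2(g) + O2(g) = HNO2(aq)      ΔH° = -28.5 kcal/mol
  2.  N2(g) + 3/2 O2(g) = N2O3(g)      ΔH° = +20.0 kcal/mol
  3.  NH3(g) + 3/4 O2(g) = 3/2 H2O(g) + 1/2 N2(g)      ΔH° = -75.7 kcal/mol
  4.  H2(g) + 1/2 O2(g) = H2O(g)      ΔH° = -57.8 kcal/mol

ΔH° = -92.2 kcal/mol

eq. 1 reversed and × 2: (-2)·(-28.5) = +57.0 kcal/mol
eq. 2 × 3: (3)·(+20.0) = +60.0 kcal/mol
eq. 3 × 2: (2)·(-75.7) = -151.4 kcal/mol
eq. 4 as written: -57.8 kcal/mol
ΔH° = (+57.0) + (+60.0) + (-151.4) + (-57.8) = -92.2 kcal/mol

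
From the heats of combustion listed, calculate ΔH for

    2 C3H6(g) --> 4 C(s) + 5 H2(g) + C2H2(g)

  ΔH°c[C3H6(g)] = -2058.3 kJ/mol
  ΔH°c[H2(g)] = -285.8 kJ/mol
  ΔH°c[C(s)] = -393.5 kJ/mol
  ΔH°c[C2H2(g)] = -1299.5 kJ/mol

With combustion enthalpies, reactants minus products:
= [2·(-2058.3)] − [4·(-393.5) + 5·(-285.8) + 1·(-1299.5)]
= 185.9 kJ/mol

ΔH = 185.9 kJ/mol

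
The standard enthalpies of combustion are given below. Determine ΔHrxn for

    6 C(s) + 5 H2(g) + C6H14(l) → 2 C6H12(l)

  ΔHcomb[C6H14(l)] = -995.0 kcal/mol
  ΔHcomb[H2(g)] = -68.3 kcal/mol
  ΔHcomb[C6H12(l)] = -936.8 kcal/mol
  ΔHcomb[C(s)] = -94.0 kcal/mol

ΔHrxn = -26.9 kcal/mol

With combustion enthalpies, reactants minus products:
= [6·(-94.0) + 5·(-68.3) + 1·(-995.0)] − [2·(-936.8)]
= -26.9 kcal/mol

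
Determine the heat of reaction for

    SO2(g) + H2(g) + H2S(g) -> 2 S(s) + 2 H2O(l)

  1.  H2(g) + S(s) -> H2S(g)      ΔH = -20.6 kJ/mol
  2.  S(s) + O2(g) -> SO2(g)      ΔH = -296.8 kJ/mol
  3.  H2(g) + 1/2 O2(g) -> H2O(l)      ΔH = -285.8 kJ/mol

ΔH = -254.2 kJ/mol

eq. 1 reversed: +20.6 kJ/mol
eq. 2 reversed: +296.8 kJ/mol
eq. 3 × 2: (2)·(-285.8) = -571.6 kJ/mol
Summing the manipulated equations, ΔH = (+20.6) + (+296.8) + (-571.6) = -254.2 kJ/mol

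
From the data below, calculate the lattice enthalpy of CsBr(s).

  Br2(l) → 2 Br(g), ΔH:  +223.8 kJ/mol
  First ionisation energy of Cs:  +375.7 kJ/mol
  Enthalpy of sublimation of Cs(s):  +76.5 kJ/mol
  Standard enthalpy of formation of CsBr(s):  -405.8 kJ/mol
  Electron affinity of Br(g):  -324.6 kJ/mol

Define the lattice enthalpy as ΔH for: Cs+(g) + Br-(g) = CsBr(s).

ΔHf° = 1·ΔHsub + 1·(ΣIE) + 1/2·D(Br2) + 1·EA + U
-405.8 = 1·(+76.5) + 1·(+375.7) + 1/2·(+223.8) + 1·(-324.6) + U
U = -405.8 − (+239.5) = -645.3 kJ/mol

U = -645.3 kJ/mol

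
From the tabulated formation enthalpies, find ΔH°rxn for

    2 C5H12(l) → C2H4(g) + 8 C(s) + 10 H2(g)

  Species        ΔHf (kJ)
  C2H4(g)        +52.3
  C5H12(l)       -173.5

ΔH°rxn = Σ nΔHf°(products) − Σ nΔHf°(reactants).
Products: 1·(+52.3) + 8·(+0.0) + 10·(+0.0) = +52.3
Reactants: 2·(-173.5) = -347.0
ΔH°rxn = (+52.3) − (-347.0) = 399.3 kJ

ΔH°rxn = 399.3 kJ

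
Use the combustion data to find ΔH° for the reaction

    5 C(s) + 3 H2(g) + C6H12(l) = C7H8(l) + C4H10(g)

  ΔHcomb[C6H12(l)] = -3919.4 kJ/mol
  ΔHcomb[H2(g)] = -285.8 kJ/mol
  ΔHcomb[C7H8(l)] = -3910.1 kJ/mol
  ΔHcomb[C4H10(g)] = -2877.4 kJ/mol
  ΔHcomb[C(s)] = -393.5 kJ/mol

With combustion enthalpies, reactants minus products:
= [5·(-393.5) + 3·(-285.8) + 1·(-3919.4)] − [1·(-3910.1) + 1·(-2877.4)]
= 43.2 kJ/mol

ΔH° = 43.2 kJ/mol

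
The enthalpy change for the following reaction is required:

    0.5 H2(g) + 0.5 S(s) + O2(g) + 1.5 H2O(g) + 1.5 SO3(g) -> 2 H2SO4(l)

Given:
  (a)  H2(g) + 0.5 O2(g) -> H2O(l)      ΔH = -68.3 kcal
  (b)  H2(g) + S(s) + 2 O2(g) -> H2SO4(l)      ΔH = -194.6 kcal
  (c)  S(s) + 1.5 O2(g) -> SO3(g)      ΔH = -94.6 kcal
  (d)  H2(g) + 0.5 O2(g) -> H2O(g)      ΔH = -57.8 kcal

(a): not needed.
(b) × 2: (2)·(-194.6) = -389.2 kcal
(c) reversed and × 3/2: (-3/2)·(-94.6) = +141.9 kcal
(d) reversed and × 3/2: (-3/2)·(-57.8) = +86.7 kcal
By Hess's law, ΔH = (2)·(-194.6) + (-3/2)·(-94.6) + (-3/2)·(-57.8) = -160.6 kcal

ΔH = -160.6 kcal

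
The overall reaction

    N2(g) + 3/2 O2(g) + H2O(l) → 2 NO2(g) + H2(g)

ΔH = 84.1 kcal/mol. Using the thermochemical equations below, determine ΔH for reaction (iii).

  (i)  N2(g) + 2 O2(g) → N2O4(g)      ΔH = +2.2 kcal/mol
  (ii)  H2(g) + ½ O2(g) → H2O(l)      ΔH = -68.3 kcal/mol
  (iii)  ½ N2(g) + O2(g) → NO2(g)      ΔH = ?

(i): not needed.
(ii) reversed: +68.3 kcal/mol
(iii) × 2: contributes 2·x
+84.1 = (+68.3) + 2·x
x = (+84.1 − (+68.3)) / (2) = 7.9 kcal/mol

ΔH = 7.9 kcal/mol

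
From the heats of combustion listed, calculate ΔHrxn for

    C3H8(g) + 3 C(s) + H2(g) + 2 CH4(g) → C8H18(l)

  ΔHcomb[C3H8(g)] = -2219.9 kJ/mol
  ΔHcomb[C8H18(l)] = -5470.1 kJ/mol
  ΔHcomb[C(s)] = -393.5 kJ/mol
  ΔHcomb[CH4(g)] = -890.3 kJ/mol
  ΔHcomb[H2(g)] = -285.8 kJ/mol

ΔHrxn = 3.3 kJ/mol

With combustion enthalpies, reactants minus products:
= [1·(-2219.9) + 3·(-393.5) + 1·(-285.8) + 2·(-890.3)] − [1·(-5470.1)]
= 3.3 kJ/mol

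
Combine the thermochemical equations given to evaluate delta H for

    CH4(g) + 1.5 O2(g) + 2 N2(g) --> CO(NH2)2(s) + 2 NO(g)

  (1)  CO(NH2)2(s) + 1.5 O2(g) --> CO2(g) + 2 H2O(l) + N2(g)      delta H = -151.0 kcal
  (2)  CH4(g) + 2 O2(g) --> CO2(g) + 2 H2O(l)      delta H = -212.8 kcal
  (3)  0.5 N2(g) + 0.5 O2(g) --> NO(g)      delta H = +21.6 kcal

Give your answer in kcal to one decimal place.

delta H = -18.6 kcal

(1) reversed (reverse to put CO(NH2)2(s) on the product side): +151.0 kcal
(2) as written (CH4(g) already on the reactant side): -212.8 kcal
(3) × 2 (scale by 2 for the 2 NO(g)): (2)·(+21.6) = +43.2 kcal
Summing the manipulated equations, delta H = (+151.0) + (-212.8) + (+43.2) = -18.6 kcal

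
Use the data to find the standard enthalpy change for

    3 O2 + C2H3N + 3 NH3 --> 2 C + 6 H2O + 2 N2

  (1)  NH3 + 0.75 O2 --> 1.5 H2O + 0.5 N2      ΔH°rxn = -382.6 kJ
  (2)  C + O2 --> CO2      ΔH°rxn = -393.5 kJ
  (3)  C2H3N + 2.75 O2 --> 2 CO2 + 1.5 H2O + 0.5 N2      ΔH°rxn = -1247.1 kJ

(1) × 3 (scale by 3 for the 3 NH3): (3)·(-382.6) = -1147.8 kJ
(2) reversed and × 2 (reverse to put C on the product side; ×2 to match 2 C in the target): (-2)·(-393.5) = +787.0 kJ
(3) as written (C2H3N already on the reactant side): -1247.1 kJ
ΔH°rxn = (-1147.8) + (+787.0) + (-1247.1) = -1607.9 kJ

ΔH°rxn = -1607.9 kJ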